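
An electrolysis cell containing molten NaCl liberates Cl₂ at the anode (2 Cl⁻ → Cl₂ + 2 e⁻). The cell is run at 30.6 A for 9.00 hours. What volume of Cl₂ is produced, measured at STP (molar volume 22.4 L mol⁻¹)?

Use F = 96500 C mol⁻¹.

Q = I·t = 30.60 A × 32400 s = 991400 C.
n(e⁻) = Q/F = 991400 / 96500 = 10.27 mol.
2 electrons are transferred per Cl₂ molecule, so n(Cl₂) = 10.27 / 2 = 5.137 mol.
V = n × V_m = 5.137 × 22.4 = 115 L.

115 L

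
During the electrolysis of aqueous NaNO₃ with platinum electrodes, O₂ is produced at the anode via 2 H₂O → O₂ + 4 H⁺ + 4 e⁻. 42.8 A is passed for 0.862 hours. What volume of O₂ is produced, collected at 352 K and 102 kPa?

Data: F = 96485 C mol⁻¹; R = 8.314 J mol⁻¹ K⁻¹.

9.87 L

Q = I·t = 42.80 A × 3103.2 s = 132800 C.
n(e⁻) = Q/F = 132800 / 96485 = 1.377 mol.
4 electrons are transferred per O₂ molecule, so n(O₂) = 1.377 / 4 = 0.3441 mol.
V = nRT/P = (0.3441 × 8.314 × 352) / (102 × 10³ Pa) = 0.00987 m³ = 9.87 L.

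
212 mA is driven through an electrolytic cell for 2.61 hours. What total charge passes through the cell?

Q = I·t = 0.2120 A × 9396.0 s = 1990 C.

1990 C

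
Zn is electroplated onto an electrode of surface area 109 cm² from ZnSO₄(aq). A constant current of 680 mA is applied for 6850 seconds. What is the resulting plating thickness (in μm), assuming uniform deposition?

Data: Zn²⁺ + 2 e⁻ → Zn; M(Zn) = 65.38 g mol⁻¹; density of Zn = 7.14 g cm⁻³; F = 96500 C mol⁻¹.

Q = I·t = 0.6800 × 6850.0 = 4658 C; n(e⁻) = 0.04827 mol.
n(Zn) = n(e⁻)/2 = 0.02413 mol, so m = 0.02413 × 65.38 = 1.578 g.
Volume = m/ρ = 1.578 / 7.14 = 0.2210 cm³.
Thickness = V/A = 0.2210 / 109 = 0.00203 cm = 20.3 μm.

20.3 μm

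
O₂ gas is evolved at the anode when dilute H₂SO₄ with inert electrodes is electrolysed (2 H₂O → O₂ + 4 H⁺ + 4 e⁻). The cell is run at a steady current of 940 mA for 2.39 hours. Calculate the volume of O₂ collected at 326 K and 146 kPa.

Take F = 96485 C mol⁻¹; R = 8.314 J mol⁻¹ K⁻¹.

0.389 L

Q = I·t = 0.9400 A × 8604.0 s = 8088 C.
n(e⁻) = Q/F = 8088 / 96485 = 0.08382 mol.
4 electrons are transferred per O₂ molecule, so n(O₂) = 0.08382 / 4 = 0.02096 mol.
V = nRT/P = (0.02096 × 8.314 × 326) / (146 × 10³ Pa) = 3.89 × 10⁻⁴ m³ = 0.389 L.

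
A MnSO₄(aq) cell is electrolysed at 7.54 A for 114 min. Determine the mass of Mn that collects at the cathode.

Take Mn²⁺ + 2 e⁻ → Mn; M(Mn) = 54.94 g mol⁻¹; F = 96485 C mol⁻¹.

14.7 g

Q = I·t = 7.540 A × 6840.0 s = 51570 C.
n(e⁻) = Q/F = 51570 / 96485 = 0.5345 mol.
Mn²⁺ + 2 e⁻ → Mn, so n(Mn) = n(e⁻)/2 = 0.2673 mol.
m = n·M = 0.2673 × 54.94 = 14.7 g.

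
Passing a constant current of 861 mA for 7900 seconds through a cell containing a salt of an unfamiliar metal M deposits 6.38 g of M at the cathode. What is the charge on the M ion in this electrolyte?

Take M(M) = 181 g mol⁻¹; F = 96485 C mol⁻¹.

+2

Q = I·t = 0.8610 A × 7900.0 s = 6802 C, so n(e⁻) = 6802/96485 = 0.07050 mol.
n(M) deposited = 6.38 / 181 = 0.03525 mol.
Electrons per atom = n(e⁻)/n(M) = 0.07050 / 0.03525 = 2.00 ≈ 2, so the ion is M²⁺.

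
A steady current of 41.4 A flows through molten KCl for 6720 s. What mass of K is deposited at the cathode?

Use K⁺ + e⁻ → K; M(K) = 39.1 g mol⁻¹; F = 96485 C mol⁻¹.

113 g

Q = I·t = 41.40 A × 6720.0 s = 278200 C.
n(e⁻) = Q/F = 278200 / 96485 = 2.883 mol.
K⁺ + e⁻ → K, so n(K) = n(e⁻)/1 = 2.883 mol.
m = n·M = 2.883 × 39.1 = 113 g.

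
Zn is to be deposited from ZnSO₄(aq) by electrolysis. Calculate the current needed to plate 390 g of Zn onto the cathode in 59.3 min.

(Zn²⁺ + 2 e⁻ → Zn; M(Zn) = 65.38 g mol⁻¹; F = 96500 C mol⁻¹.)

324 A

n(Zn) = 390 / 65.38 = 5.965 mol.
n(e⁻) = 2 × 5.965 = 11.93 mol.
Q = n(e⁻)·F = 11.93 × 96500 = 1151000 C.
I = Q/t = 1151000 / 3558.0 s = 324 A.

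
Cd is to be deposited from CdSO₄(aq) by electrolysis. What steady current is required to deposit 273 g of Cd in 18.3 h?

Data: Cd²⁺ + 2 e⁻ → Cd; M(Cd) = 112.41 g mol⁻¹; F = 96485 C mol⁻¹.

7.11 A

n(Cd) = 273 / 112.41 = 2.429 mol.
n(e⁻) = 2 × 2.429 = 4.857 mol.
Q = n(e⁻)·F = 4.857 × 96485 = 468600 C.
I = Q/t = 468600 / 65880 s = 7.11 A.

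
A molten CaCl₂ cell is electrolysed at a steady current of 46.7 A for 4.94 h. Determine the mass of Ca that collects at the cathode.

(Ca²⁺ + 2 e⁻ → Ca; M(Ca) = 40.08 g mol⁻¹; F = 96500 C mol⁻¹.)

Q = I·t = 46.70 A × 17784 s = 830500 C.
n(e⁻) = Q/F = 830500 / 96500 = 8.606 mol.
Ca²⁺ + 2 e⁻ → Ca, so n(Ca) = n(e⁻)/2 = 4.303 mol.
m = n·M = 4.303 × 40.08 = 172 g.

172 g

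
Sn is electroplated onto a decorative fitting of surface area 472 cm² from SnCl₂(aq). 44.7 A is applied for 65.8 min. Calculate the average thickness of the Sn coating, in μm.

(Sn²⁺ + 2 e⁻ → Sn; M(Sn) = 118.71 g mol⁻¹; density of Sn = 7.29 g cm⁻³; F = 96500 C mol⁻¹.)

315 μm

Q = I·t = 44.70 × 3948.0 = 176500 C; n(e⁻) = 1.829 mol.
n(Sn) = n(e⁻)/2 = 0.9144 mol, so m = 0.9144 × 118.71 = 108.5 g.
Volume = m/ρ = 108.5 / 7.29 = 14.89 cm³.
Thickness = V/A = 14.89 / 472 = 0.0315 cm = 315 μm.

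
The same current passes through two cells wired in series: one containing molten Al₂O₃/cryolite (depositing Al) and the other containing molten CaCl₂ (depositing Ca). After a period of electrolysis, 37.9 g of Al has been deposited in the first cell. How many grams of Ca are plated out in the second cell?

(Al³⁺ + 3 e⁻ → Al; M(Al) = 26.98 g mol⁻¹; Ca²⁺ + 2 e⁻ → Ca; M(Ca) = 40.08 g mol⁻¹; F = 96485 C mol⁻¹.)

n(Al) = 37.9 / 26.98 = 1.405 mol.
Since Al³⁺ + 3 e⁻ → Al, n(e⁻) passed = 3 × 1.405 = 4.214 mol.
Cells in series carry the same charge, so the same 4.214 mol of electrons passes through cell 2.
Ca²⁺ + 2 e⁻ → Ca, so n(Ca) = 4.214 / 2 = 2.107 mol.
m(Ca) = 2.107 × 40.08 = 84.5 g.

84.5 g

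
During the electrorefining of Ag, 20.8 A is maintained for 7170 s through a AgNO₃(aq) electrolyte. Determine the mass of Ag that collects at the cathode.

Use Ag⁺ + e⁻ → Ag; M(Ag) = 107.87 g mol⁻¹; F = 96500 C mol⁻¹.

167 g

Q = I·t = 20.80 A × 7170.0 s = 149100 C.
n(e⁻) = Q/F = 149100 / 96500 = 1.545 mol.
Ag⁺ + e⁻ → Ag, so n(Ag) = n(e⁻)/1 = 1.545 mol.
m = n·M = 1.545 × 107.87 = 167 g.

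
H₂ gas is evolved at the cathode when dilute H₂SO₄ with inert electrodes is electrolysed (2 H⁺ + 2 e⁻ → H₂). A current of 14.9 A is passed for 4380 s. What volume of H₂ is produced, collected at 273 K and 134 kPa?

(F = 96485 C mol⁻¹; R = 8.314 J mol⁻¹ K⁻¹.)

5.73 L

Q = I·t = 14.90 A × 4380.0 s = 65260 C.
n(e⁻) = Q/F = 65260 / 96485 = 0.6764 mol.
2 electrons are transferred per H₂ molecule, so n(H₂) = 0.6764 / 2 = 0.3382 mol.
V = nRT/P = (0.3382 × 8.314 × 273) / (134 × 10³ Pa) = 0.00573 m³ = 5.73 L.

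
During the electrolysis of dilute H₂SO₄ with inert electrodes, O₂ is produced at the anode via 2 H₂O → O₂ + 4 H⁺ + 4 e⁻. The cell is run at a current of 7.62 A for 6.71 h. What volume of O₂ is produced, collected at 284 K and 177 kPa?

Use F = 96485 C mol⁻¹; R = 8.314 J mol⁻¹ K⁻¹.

6.36 L

Q = I·t = 7.620 A × 24156 s = 184100 C.
n(e⁻) = Q/F = 184100 / 96485 = 1.908 mol.
4 electrons are transferred per O₂ molecule, so n(O₂) = 1.908 / 4 = 0.4769 mol.
V = nRT/P = (0.4769 × 8.314 × 284) / (177 × 10³ Pa) = 0.00636 m³ = 6.36 L.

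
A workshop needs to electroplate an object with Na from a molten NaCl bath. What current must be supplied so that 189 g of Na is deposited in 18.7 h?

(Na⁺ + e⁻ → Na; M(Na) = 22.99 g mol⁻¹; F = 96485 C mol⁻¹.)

n(Na) = 189 / 22.99 = 8.221 mol.
n(e⁻) = 1 × 8.221 = 8.221 mol.
Q = n(e⁻)·F = 8.221 × 96485 = 793200 C.
I = Q/t = 793200 / 67320 s = 11.8 A.

11.8 A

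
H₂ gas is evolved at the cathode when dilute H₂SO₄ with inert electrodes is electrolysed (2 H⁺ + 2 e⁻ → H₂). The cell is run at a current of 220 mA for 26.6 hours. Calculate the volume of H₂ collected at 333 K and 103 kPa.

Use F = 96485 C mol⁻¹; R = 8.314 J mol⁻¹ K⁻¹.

Q = I·t = 0.2200 A × 95760 s = 21070 C.
n(e⁻) = Q/F = 21070 / 96485 = 0.2183 mol.
2 electrons are transferred per H₂ molecule, so n(H₂) = 0.2183 / 2 = 0.1092 mol.
V = nRT/P = (0.1092 × 8.314 × 333) / (103 × 10³ Pa) = 0.00293 m³ = 2.93 L.

2.93 L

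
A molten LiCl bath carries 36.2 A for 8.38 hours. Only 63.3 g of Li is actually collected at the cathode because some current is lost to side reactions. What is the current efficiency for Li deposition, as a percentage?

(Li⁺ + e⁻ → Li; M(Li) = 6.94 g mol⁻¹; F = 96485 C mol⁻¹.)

Q = I·t = 36.20 × 30168 = 1092000 C; n(e⁻) = 1092000/96485 = 11.32 mol.
Theoretical n(Li) = n(e⁻)/1 = 11.32 mol, i.e. m_theo = 11.32 × 6.94 = 78.55 g.
Efficiency = m_actual / m_theo = 63.3 / 78.55 = 80.6 %.

80.6 %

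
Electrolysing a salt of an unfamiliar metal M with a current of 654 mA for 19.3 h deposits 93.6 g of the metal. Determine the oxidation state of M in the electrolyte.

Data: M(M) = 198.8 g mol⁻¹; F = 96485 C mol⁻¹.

Q = I·t = 0.6540 A × 69480 s = 45440 C, so n(e⁻) = 45440/96485 = 0.4710 mol.
n(M) deposited = 93.6 / 198.8 = 0.4708 mol.
Electrons per atom = n(e⁻)/n(M) = 0.4710 / 0.4708 = 1.00 ≈ 1, so the ion is M⁺.

+1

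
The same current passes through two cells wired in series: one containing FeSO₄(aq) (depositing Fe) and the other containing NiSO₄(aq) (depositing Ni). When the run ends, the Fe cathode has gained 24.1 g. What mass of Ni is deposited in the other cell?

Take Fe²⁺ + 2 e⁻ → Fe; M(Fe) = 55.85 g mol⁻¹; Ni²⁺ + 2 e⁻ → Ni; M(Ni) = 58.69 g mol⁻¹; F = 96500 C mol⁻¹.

n(Fe) = 24.1 / 55.85 = 0.4315 mol.
Since Fe²⁺ + 2 e⁻ → Fe, n(e⁻) passed = 2 × 0.4315 = 0.8630 mol.
Cells in series carry the same charge, so the same 0.8630 mol of electrons passes through cell 2.
Ni²⁺ + 2 e⁻ → Ni, so n(Ni) = 0.8630 / 2 = 0.4315 mol.
m(Ni) = 0.4315 × 58.69 = 25.3 g.

25.3 g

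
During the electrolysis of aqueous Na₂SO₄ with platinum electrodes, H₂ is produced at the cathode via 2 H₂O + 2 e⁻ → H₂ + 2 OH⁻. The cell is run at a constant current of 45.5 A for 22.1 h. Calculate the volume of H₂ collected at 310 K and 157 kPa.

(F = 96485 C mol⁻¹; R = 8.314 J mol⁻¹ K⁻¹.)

Q = I·t = 45.50 A × 79560 s = 3620000 C.
n(e⁻) = Q/F = 3620000 / 96485 = 37.52 mol.
2 electrons are transferred per H₂ molecule, so n(H₂) = 37.52 / 2 = 18.76 mol.
V = nRT/P = (18.76 × 8.314 × 310) / (157 × 10³ Pa) = 0.308 m³ = 308 L.

308 L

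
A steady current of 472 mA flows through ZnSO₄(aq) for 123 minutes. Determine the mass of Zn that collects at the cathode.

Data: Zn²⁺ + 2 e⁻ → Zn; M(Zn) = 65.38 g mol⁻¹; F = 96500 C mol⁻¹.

1.18 g

Q = I·t = 0.4720 A × 7380.0 s = 3483 C.
n(e⁻) = Q/F = 3483 / 96500 = 0.03610 mol.
Zn²⁺ + 2 e⁻ → Zn, so n(Zn) = n(e⁻)/2 = 0.01805 mol.
m = n·M = 0.01805 × 65.38 = 1.18 g.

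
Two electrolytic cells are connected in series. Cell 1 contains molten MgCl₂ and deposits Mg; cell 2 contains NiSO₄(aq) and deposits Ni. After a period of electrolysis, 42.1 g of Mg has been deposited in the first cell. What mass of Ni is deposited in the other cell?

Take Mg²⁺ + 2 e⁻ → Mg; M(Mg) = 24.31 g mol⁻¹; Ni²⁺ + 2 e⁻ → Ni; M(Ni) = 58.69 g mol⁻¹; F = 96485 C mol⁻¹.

n(Mg) = 42.1 / 24.31 = 1.732 mol.
Since Mg²⁺ + 2 e⁻ → Mg, n(e⁻) passed = 2 × 1.732 = 3.464 mol.
Cells in series carry the same charge, so the same 3.464 mol of electrons passes through cell 2.
Ni²⁺ + 2 e⁻ → Ni, so n(Ni) = 3.464 / 2 = 1.732 mol.
m(Ni) = 1.732 × 58.69 = 102 g.

102 g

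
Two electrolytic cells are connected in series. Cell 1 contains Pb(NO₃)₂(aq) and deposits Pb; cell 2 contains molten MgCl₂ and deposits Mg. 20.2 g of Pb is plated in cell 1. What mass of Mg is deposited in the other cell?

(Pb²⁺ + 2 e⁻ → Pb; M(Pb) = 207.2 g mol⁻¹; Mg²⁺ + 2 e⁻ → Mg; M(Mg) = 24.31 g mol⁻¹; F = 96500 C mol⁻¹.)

n(Pb) = 20.2 / 207.2 = 0.09749 mol.
Since Pb²⁺ + 2 e⁻ → Pb, n(e⁻) passed = 2 × 0.09749 = 0.1950 mol.
Cells in series carry the same charge, so the same 0.1950 mol of electrons passes through cell 2.
Mg²⁺ + 2 e⁻ → Mg, so n(Mg) = 0.1950 / 2 = 0.09749 mol.
m(Mg) = 0.09749 × 24.31 = 2.37 g.

2.37 g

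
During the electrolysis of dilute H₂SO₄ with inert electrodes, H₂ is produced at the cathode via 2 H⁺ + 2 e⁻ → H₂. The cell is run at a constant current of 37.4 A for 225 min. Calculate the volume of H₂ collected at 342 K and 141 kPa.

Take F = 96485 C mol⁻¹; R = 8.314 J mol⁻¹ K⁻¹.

52.8 L

Q = I·t = 37.40 A × 13500 s = 504900 C.
n(e⁻) = Q/F = 504900 / 96485 = 5.233 mol.
2 electrons are transferred per H₂ molecule, so n(H₂) = 5.233 / 2 = 2.616 mol.
V = nRT/P = (2.616 × 8.314 × 342) / (141 × 10³ Pa) = 0.0528 m³ = 52.8 L.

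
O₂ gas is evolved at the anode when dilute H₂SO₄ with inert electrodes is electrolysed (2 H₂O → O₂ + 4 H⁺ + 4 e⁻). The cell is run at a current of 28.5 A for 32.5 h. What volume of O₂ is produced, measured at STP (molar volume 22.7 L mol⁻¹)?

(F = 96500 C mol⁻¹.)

Q = I·t = 28.50 A × 117000 s = 3334000 C.
n(e⁻) = Q/F = 3334000 / 96500 = 34.55 mol.
4 electrons are transferred per O₂ molecule, so n(O₂) = 34.55 / 4 = 8.639 mol.
V = n × V_m = 8.639 × 22.7 = 196 L.

196 L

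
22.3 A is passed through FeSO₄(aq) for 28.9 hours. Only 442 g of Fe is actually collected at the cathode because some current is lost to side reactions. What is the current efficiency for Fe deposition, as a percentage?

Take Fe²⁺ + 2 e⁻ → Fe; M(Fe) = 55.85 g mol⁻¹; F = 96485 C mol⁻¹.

Q = I·t = 22.30 × 104040 = 2320000 C; n(e⁻) = 2320000/96485 = 24.05 mol.
Theoretical n(Fe) = n(e⁻)/2 = 12.02 mol, i.e. m_theo = 12.02 × 55.85 = 671.5 g.
Efficiency = m_actual / m_theo = 442 / 671.5 = 65.8 %.

65.8 %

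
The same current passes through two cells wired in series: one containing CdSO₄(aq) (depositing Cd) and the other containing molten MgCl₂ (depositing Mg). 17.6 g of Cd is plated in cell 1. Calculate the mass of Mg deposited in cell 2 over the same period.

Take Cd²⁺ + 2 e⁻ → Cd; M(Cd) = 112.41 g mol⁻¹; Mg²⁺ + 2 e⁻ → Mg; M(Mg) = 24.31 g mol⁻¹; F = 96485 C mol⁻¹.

n(Cd) = 17.6 / 112.41 = 0.1566 mol.
Since Cd²⁺ + 2 e⁻ → Cd, n(e⁻) passed = 2 × 0.1566 = 0.3131 mol.
Cells in series carry the same charge, so the same 0.3131 mol of electrons passes through cell 2.
Mg²⁺ + 2 e⁻ → Mg, so n(Mg) = 0.3131 / 2 = 0.1566 mol.
m(Mg) = 0.1566 × 24.31 = 3.81 g.

3.81 g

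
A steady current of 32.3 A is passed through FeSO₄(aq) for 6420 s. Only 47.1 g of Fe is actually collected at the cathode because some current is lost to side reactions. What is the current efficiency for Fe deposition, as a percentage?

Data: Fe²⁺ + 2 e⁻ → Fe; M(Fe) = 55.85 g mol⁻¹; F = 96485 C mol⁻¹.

Q = I·t = 32.30 × 6420.0 = 207400 C; n(e⁻) = 207400/96485 = 2.149 mol.
Theoretical n(Fe) = n(e⁻)/2 = 1.075 mol, i.e. m_theo = 1.075 × 55.85 = 60.02 g.
Efficiency = m_actual / m_theo = 47.1 / 60.02 = 78.5 %.

78.5 %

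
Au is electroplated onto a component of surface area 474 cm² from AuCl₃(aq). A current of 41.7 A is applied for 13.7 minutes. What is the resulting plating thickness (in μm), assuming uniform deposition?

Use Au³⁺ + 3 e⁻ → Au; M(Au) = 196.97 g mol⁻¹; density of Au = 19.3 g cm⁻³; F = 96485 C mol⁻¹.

25.5 μm

Q = I·t = 41.70 × 822.00 = 34280 C; n(e⁻) = 0.3553 mol.
n(Au) = n(e⁻)/3 = 0.1184 mol, so m = 0.1184 × 196.97 = 23.33 g.
Volume = m/ρ = 23.33 / 19.3 = 1.209 cm³.
Thickness = V/A = 1.209 / 474 = 0.00255 cm = 25.5 μm.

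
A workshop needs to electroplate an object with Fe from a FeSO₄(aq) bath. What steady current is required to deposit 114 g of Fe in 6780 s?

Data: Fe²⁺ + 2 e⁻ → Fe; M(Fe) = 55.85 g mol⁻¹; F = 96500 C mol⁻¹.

58.1 A

n(Fe) = 114 / 55.85 = 2.041 mol.
n(e⁻) = 2 × 2.041 = 4.082 mol.
Q = n(e⁻)·F = 4.082 × 96500 = 393900 C.
I = Q/t = 393900 / 6780.0 s = 58.1 A.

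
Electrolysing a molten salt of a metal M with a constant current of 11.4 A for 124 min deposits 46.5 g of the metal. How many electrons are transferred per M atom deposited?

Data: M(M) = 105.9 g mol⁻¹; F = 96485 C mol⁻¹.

Q = I·t = 11.40 A × 7440.0 s = 84820 C, so n(e⁻) = 84820/96485 = 0.8791 mol.
n(M) deposited = 46.5 / 105.9 = 0.4391 mol.
Electrons per atom = n(e⁻)/n(M) = 0.8791 / 0.4391 = 2.00 ≈ 2, so the ion is M²⁺.

2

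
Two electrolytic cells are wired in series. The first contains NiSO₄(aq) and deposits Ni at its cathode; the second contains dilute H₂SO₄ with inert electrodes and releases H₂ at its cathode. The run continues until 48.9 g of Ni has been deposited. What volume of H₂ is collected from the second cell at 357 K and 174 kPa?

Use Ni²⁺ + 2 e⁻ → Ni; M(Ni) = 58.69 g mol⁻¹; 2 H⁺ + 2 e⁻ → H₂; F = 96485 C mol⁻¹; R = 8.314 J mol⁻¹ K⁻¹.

n(Ni) = 48.9 / 58.69 = 0.8332 mol, so n(e⁻) = 2 × 0.8332 = 1.666 mol.
The cells are in series, so the same 1.666 mol of electrons passes through the second cell.
2 H⁺ + 2 e⁻ → H₂ — 2 mol e⁻ per mol H₂, so n(H₂) = 1.666/2 = 0.8332 mol.
V = nRT/P = (0.8332 × 8.314 × 357) / (174 × 10³) = 0.0142 m³ = 14.2 L.

14.2 L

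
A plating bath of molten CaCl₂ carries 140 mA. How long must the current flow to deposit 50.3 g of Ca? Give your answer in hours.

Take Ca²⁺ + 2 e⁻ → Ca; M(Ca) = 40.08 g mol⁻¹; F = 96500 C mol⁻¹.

n(Ca) = m/M = 50.3 / 40.08 = 1.255 mol.
Each Ca atom requires 2 electrons, so n(e⁻) = 2 × 1.255 = 2.510 mol.
Q = n(e⁻)·F = 2.510 × 96500 = 242200 C.
t = Q/I = 242200 / 0.1400 A = 1730000 s = 481 h.

481 h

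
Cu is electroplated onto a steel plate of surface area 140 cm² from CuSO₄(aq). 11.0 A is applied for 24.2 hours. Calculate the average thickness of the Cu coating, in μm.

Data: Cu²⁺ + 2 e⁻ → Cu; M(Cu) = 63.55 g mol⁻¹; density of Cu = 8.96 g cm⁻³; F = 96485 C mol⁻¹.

2520 μm

Q = I·t = 11.00 × 87120 = 958300 C; n(e⁻) = 9.932 mol.
n(Cu) = n(e⁻)/2 = 4.966 mol, so m = 4.966 × 63.55 = 315.6 g.
Volume = m/ρ = 315.6 / 8.96 = 35.22 cm³.
Thickness = V/A = 35.22 / 140 = 0.252 cm = 2520 μm.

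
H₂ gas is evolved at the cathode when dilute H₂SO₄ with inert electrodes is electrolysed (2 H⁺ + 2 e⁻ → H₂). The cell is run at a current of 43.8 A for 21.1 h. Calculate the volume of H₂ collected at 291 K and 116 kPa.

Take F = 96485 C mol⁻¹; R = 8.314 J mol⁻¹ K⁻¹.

Q = I·t = 43.80 A × 75960 s = 3327000 C.
n(e⁻) = Q/F = 3327000 / 96485 = 34.48 mol.
2 electrons are transferred per H₂ molecule, so n(H₂) = 34.48 / 2 = 17.24 mol.
V = nRT/P = (17.24 × 8.314 × 291) / (116 × 10³ Pa) = 0.360 m³ = 360 L.

360 L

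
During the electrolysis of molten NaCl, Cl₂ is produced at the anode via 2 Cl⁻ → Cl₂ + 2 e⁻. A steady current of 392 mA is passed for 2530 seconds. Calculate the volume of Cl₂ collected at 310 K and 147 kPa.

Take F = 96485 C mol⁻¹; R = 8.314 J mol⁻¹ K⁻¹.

Q = I·t = 0.3920 A × 2530.0 s = 991.8 C.
n(e⁻) = Q/F = 991.8 / 96485 = 0.01028 mol.
2 electrons are transferred per Cl₂ molecule, so n(Cl₂) = 0.01028 / 2 = 0.005139 mol.
V = nRT/P = (0.005139 × 8.314 × 310) / (147 × 10³ Pa) = 9.01 × 10⁻⁵ m³ = 0.0901 L.

0.0901 L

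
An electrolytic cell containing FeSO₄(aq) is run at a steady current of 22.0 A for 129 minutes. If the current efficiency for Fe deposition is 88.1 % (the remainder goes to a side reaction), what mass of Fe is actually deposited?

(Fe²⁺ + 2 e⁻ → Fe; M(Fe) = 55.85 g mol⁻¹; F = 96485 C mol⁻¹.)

Q = I·t = 22.00 × 7740.0 = 170300 C.
n(e⁻) = 170300/96485 = 1.765 mol; theoretically n(Fe) = 1.765/2 = 0.8824 mol, m_theo = 49.28 g.
At 88.1 % efficiency, m_actual = 0.881 × 49.28 = 43.4 g.

43.4 g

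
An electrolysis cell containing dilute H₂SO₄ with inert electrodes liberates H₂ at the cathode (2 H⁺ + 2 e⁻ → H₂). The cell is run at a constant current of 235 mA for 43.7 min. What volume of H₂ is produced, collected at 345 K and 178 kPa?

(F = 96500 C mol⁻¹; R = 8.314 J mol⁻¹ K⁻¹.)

Q = I·t = 0.2350 A × 2622.0 s = 616.2 C.
n(e⁻) = Q/F = 616.2 / 96500 = 0.006385 mol.
2 electrons are transferred per H₂ molecule, so n(H₂) = 0.006385 / 2 = 0.003193 mol.
V = nRT/P = (0.003193 × 8.314 × 345) / (178 × 10³ Pa) = 5.14 × 10⁻⁵ m³ = 0.0514 L.

0.0514 L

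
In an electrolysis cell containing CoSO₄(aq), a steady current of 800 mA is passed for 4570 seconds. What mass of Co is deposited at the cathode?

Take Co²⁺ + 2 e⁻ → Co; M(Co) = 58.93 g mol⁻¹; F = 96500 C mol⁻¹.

1.12 g

Q = I·t = 0.8000 A × 4570.0 s = 3656 C.
n(e⁻) = Q/F = 3656 / 96500 = 0.03789 mol.
Co²⁺ + 2 e⁻ → Co, so n(Co) = n(e⁻)/2 = 0.01894 mol.
m = n·M = 0.01894 × 58.93 = 1.12 g.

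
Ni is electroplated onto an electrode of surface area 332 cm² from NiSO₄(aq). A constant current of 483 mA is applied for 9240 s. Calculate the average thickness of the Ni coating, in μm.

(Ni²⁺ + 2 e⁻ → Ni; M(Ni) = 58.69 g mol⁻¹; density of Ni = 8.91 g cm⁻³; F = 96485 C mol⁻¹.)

4.59 μm

Q = I·t = 0.4830 × 9240.0 = 4463 C; n(e⁻) = 0.04626 mol.
n(Ni) = n(e⁻)/2 = 0.02313 mol, so m = 0.02313 × 58.69 = 1.357 g.
Volume = m/ρ = 1.357 / 8.91 = 0.1523 cm³.
Thickness = V/A = 0.1523 / 332 = 4.59 × 10⁻⁴ cm = 4.59 μm.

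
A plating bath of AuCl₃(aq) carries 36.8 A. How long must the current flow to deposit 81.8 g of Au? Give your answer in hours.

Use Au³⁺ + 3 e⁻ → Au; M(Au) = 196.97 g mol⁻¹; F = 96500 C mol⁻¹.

n(Au) = m/M = 81.8 / 196.97 = 0.4153 mol.
Each Au atom requires 3 electrons, so n(e⁻) = 3 × 0.4153 = 1.246 mol.
Q = n(e⁻)·F = 1.246 × 96500 = 120200 C.
t = Q/I = 120200 / 36.80 A = 3267 s = 0.908 h.

0.908 h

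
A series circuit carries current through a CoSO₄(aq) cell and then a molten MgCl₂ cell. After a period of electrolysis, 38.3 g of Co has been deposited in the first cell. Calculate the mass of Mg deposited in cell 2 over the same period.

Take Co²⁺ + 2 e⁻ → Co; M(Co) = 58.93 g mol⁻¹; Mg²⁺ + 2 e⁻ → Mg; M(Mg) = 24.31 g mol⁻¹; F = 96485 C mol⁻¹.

n(Co) = 38.3 / 58.93 = 0.6499 mol.
Since Co²⁺ + 2 e⁻ → Co, n(e⁻) passed = 2 × 0.6499 = 1.300 mol.
Cells in series carry the same charge, so the same 1.300 mol of electrons passes through cell 2.
Mg²⁺ + 2 e⁻ → Mg, so n(Mg) = 1.300 / 2 = 0.6499 mol.
m(Mg) = 0.6499 × 24.31 = 15.8 g.

15.8 g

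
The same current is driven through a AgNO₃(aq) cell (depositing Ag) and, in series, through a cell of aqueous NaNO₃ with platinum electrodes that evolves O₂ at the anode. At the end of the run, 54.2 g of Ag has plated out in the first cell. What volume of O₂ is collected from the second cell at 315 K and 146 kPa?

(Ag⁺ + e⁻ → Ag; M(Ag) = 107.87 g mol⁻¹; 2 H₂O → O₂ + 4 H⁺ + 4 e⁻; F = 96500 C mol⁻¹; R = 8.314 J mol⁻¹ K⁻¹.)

2.25 L

n(Ag) = 54.2 / 107.87 = 0.5025 mol, so n(e⁻) = 1 × 0.5025 = 0.5025 mol.
The cells are in series, so the same 0.5025 mol of electrons passes through the second cell.
2 H₂O → O₂ + 4 H⁺ + 4 e⁻ — 4 mol e⁻ per mol O₂, so n(O₂) = 0.5025/4 = 0.1256 mol.
V = nRT/P = (0.1256 × 8.314 × 315) / (146 × 10³) = 0.00225 m³ = 2.25 L.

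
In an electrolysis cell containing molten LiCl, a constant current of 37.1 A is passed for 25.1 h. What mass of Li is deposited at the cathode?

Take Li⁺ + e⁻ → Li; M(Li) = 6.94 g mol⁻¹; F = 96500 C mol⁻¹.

241 g

Q = I·t = 37.10 A × 90360 s = 3352000 C.
n(e⁻) = Q/F = 3352000 / 96500 = 34.74 mol.
Li⁺ + e⁻ → Li, so n(Li) = n(e⁻)/1 = 34.74 mol.
m = n·M = 34.74 × 6.94 = 241 g.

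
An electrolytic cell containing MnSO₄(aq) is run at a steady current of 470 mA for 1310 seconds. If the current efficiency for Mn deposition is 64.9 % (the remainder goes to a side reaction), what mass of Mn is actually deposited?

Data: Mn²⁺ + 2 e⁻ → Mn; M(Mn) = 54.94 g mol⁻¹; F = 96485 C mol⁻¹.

0.114 g

Q = I·t = 0.4700 × 1310.0 = 615.7 C.
n(e⁻) = 615.7/96485 = 0.006381 mol; theoretically n(Mn) = 0.006381/2 = 0.003191 mol, m_theo = 0.1753 g.
At 64.9 % efficiency, m_actual = 0.649 × 0.1753 = 0.114 g.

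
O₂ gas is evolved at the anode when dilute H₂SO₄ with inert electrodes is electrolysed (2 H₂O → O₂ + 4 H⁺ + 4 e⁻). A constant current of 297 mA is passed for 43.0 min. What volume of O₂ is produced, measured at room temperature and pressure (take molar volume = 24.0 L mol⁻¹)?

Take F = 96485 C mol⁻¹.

0.0477 L

Q = I·t = 0.2970 A × 2580.0 s = 766.3 C.
n(e⁻) = Q/F = 766.3 / 96485 = 0.007942 mol.
4 electrons are transferred per O₂ molecule, so n(O₂) = 0.007942 / 4 = 0.001985 mol.
V = n × V_m = 0.001985 × 24.0 = 0.0477 L.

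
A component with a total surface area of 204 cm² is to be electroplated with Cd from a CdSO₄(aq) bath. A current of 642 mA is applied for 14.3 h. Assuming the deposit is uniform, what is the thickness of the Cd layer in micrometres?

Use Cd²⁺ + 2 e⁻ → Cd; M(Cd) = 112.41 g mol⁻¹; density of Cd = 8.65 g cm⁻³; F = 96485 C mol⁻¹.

109 μm

Q = I·t = 0.6420 × 51480 = 33050 C; n(e⁻) = 0.3425 mol.
n(Cd) = n(e⁻)/2 = 0.1713 mol, so m = 0.1713 × 112.41 = 19.25 g.
Volume = m/ρ = 19.25 / 8.65 = 2.226 cm³.
Thickness = V/A = 2.226 / 204 = 0.0109 cm = 109 μm.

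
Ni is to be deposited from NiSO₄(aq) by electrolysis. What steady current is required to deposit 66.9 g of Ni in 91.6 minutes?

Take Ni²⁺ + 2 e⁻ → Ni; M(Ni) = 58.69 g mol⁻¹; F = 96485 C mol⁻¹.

n(Ni) = 66.9 / 58.69 = 1.140 mol.
n(e⁻) = 2 × 1.140 = 2.280 mol.
Q = n(e⁻)·F = 2.280 × 96485 = 220000 C.
I = Q/t = 220000 / 5496.0 s = 40.0 A.

40.0 A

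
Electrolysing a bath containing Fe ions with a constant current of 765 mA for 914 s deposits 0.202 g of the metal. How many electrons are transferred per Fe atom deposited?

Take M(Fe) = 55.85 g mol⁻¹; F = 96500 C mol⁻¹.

Q = I·t = 0.7650 A × 914.00 s = 699.2 C, so n(e⁻) = 699.2/96500 = 0.007246 mol.
n(Fe) deposited = 0.202 / 55.85 = 0.003617 mol.
Electrons per atom = n(e⁻)/n(Fe) = 0.007246 / 0.003617 = 2.00 ≈ 2, so the ion is Fe²⁺.

2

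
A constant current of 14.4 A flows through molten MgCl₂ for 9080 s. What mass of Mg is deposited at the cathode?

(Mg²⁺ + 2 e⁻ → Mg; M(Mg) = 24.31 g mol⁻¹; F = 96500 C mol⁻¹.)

Q = I·t = 14.40 A × 9080.0 s = 130800 C.
n(e⁻) = Q/F = 130800 / 96500 = 1.355 mol.
Mg²⁺ + 2 e⁻ → Mg, so n(Mg) = n(e⁻)/2 = 0.6775 mol.
m = n·M = 0.6775 × 24.31 = 16.5 g.

16.5 g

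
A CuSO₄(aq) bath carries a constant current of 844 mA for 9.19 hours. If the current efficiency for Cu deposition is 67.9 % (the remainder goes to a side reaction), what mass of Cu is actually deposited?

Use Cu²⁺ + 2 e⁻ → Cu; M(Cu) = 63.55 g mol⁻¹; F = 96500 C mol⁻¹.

Q = I·t = 0.8440 × 33084 = 27920 C.
n(e⁻) = 27920/96500 = 0.2894 mol; theoretically n(Cu) = 0.2894/2 = 0.1447 mol, m_theo = 9.194 g.
At 67.9 % efficiency, m_actual = 0.679 × 9.194 = 6.24 g.

6.24 g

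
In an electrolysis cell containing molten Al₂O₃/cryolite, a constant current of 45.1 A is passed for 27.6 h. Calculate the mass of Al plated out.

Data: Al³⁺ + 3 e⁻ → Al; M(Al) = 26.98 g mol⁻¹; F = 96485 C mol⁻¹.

Q = I·t = 45.10 A × 99360 s = 4481000 C.
n(e⁻) = Q/F = 4481000 / 96485 = 46.44 mol.
Al³⁺ + 3 e⁻ → Al, so n(Al) = n(e⁻)/3 = 15.48 mol.
m = n·M = 15.48 × 26.98 = 418 g.

418 g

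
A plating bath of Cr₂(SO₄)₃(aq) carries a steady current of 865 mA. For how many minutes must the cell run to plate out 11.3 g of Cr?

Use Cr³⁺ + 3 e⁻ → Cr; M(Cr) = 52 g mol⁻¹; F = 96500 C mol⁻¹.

n(Cr) = m/M = 11.3 / 52 = 0.2173 mol.
Each Cr atom requires 3 electrons, so n(e⁻) = 3 × 0.2173 = 0.6519 mol.
Q = n(e⁻)·F = 0.6519 × 96500 = 62910 C.
t = Q/I = 62910 / 0.8650 A = 72730 s = 1210 min.

1210 min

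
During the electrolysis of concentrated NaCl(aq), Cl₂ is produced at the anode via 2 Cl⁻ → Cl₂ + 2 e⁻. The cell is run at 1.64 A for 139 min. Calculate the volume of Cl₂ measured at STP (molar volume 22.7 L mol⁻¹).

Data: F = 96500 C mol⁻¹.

1.61 L

Q = I·t = 1.640 A × 8340.0 s = 13680 C.
n(e⁻) = Q/F = 13680 / 96500 = 0.1417 mol.
2 electrons are transferred per Cl₂ molecule, so n(Cl₂) = 0.1417 / 2 = 0.07087 mol.
V = n × V_m = 0.07087 × 22.7 = 1.61 L.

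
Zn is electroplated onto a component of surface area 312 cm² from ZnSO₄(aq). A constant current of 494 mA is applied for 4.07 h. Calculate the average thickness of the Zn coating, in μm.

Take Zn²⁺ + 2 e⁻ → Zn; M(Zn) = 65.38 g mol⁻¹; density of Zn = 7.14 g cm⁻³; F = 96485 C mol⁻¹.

Q = I·t = 0.4940 × 14652 = 7238 C; n(e⁻) = 0.07502 mol.
n(Zn) = n(e⁻)/2 = 0.03751 mol, so m = 0.03751 × 65.38 = 2.452 g.
Volume = m/ρ = 2.452 / 7.14 = 0.3435 cm³.
Thickness = V/A = 0.3435 / 312 = 0.00110 cm = 11.0 μm.

11.0 μm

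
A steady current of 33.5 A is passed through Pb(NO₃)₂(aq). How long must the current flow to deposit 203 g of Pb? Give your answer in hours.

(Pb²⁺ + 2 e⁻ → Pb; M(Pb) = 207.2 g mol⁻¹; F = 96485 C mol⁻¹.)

1.57 h

n(Pb) = m/M = 203 / 207.2 = 0.9797 mol.
Each Pb atom requires 2 electrons, so n(e⁻) = 2 × 0.9797 = 1.959 mol.
Q = n(e⁻)·F = 1.959 × 96485 = 189100 C.
t = Q/I = 189100 / 33.50 A = 5644 s = 1.57 h.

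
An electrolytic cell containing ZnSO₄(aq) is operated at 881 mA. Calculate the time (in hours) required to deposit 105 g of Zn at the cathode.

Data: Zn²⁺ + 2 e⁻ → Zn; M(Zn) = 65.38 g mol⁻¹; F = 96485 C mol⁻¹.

97.7 h

n(Zn) = m/M = 105 / 65.38 = 1.606 mol.
Each Zn atom requires 2 electrons, so n(e⁻) = 2 × 1.606 = 3.212 mol.
Q = n(e⁻)·F = 3.212 × 96485 = 309900 C.
t = Q/I = 309900 / 0.8810 A = 351800 s = 97.7 h.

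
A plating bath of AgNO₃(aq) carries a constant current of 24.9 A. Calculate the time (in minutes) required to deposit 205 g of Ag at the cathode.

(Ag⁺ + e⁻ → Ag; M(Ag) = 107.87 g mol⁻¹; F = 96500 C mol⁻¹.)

n(Ag) = m/M = 205 / 107.87 = 1.900 mol.
Each Ag atom requires 1 electron, so n(e⁻) = 1 × 1.900 = 1.900 mol.
Q = n(e⁻)·F = 1.900 × 96500 = 183400 C.
t = Q/I = 183400 / 24.90 A = 7365 s = 123 min.

123 min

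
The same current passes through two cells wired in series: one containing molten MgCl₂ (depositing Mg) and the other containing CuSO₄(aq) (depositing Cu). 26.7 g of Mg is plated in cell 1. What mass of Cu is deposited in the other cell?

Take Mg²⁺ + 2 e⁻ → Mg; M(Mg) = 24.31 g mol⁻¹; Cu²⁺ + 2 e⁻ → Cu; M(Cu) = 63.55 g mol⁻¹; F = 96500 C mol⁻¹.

n(Mg) = 26.7 / 24.31 = 1.098 mol.
Since Mg²⁺ + 2 e⁻ → Mg, n(e⁻) passed = 2 × 1.098 = 2.197 mol.
Cells in series carry the same charge, so the same 2.197 mol of electrons passes through cell 2.
Cu²⁺ + 2 e⁻ → Cu, so n(Cu) = 2.197 / 2 = 1.098 mol.
m(Cu) = 1.098 × 63.55 = 69.8 g.

69.8 g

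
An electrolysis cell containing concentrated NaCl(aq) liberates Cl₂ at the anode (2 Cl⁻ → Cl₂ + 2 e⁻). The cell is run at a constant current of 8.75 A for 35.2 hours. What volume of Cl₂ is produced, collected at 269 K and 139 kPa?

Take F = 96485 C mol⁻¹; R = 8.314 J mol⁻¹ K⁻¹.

Q = I·t = 8.750 A × 126720 s = 1109000 C.
n(e⁻) = Q/F = 1109000 / 96485 = 11.49 mol.
2 electrons are transferred per Cl₂ molecule, so n(Cl₂) = 11.49 / 2 = 5.746 mol.
V = nRT/P = (5.746 × 8.314 × 269) / (139 × 10³ Pa) = 0.0925 m³ = 92.5 L.

92.5 L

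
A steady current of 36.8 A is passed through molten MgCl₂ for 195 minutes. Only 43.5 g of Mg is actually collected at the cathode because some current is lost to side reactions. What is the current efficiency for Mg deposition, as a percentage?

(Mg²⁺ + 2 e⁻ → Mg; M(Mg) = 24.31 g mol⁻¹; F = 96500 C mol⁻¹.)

80.2 %

Q = I·t = 36.80 × 11700 = 430600 C; n(e⁻) = 430600/96500 = 4.462 mol.
Theoretical n(Mg) = n(e⁻)/2 = 2.231 mol, i.e. m_theo = 2.231 × 24.31 = 54.23 g.
Efficiency = m_actual / m_theo = 43.5 / 54.23 = 80.2 %.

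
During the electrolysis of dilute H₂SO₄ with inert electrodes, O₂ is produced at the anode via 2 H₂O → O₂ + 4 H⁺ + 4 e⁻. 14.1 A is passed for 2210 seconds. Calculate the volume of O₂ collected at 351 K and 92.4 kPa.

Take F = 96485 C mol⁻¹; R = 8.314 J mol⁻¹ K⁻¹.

Q = I·t = 14.10 A × 2210.0 s = 31160 C.
n(e⁻) = Q/F = 31160 / 96485 = 0.3230 mol.
4 electrons are transferred per O₂ molecule, so n(O₂) = 0.3230 / 4 = 0.08074 mol.
V = nRT/P = (0.08074 × 8.314 × 351) / (92.4 × 10³ Pa) = 0.00255 m³ = 2.55 L.

2.55 L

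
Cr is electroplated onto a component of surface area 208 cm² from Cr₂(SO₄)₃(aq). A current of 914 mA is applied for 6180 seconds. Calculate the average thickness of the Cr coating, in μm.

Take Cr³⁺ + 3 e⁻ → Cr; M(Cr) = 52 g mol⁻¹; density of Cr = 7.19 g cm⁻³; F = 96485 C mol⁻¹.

Q = I·t = 0.9140 × 6180.0 = 5649 C; n(e⁻) = 0.05854 mol.
n(Cr) = n(e⁻)/3 = 0.01951 mol, so m = 0.01951 × 52 = 1.015 g.
Volume = m/ρ = 1.015 / 7.19 = 0.1411 cm³.
Thickness = V/A = 0.1411 / 208 = 6.79 × 10⁻⁴ cm = 6.79 μm.

6.79 μm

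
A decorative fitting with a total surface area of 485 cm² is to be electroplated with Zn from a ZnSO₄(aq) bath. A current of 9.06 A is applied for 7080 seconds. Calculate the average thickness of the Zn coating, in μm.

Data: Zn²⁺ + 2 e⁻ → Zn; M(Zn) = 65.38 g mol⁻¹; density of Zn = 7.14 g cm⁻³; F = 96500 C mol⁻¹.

62.7 μm

Q = I·t = 9.060 × 7080.0 = 64140 C; n(e⁻) = 0.6647 mol.
n(Zn) = n(e⁻)/2 = 0.3324 mol, so m = 0.3324 × 65.38 = 21.73 g.
Volume = m/ρ = 21.73 / 7.14 = 3.043 cm³.
Thickness = V/A = 3.043 / 485 = 0.00627 cm = 62.7 μm.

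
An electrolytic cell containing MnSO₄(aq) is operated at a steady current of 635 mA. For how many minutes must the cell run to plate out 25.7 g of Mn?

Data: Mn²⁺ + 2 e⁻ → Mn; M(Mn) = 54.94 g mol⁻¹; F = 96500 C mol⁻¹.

2370 min

n(Mn) = m/M = 25.7 / 54.94 = 0.4678 mol.
Each Mn atom requires 2 electrons, so n(e⁻) = 2 × 0.4678 = 0.9356 mol.
Q = n(e⁻)·F = 0.9356 × 96500 = 90280 C.
t = Q/I = 90280 / 0.6350 A = 142200 s = 2370 min.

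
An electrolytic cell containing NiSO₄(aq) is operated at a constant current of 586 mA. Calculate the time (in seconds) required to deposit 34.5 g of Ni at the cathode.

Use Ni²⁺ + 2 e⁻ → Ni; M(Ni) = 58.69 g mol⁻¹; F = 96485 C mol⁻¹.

n(Ni) = m/M = 34.5 / 58.69 = 0.5878 mol.
Each Ni atom requires 2 electrons, so n(e⁻) = 2 × 0.5878 = 1.176 mol.
Q = n(e⁻)·F = 1.176 × 96485 = 113400 C.
t = Q/I = 113400 / 0.5860 A = 193600 s.

1.94 × 10⁵ s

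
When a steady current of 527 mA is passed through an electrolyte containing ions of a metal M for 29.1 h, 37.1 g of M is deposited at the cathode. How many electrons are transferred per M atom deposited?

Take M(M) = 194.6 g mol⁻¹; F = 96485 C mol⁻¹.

3

Q = I·t = 0.5270 A × 104760 s = 55210 C, so n(e⁻) = 55210/96485 = 0.5722 mol.
n(M) deposited = 37.1 / 194.6 = 0.1906 mol.
Electrons per atom = n(e⁻)/n(M) = 0.5722 / 0.1906 = 3.00 ≈ 3, so the ion is M³⁺.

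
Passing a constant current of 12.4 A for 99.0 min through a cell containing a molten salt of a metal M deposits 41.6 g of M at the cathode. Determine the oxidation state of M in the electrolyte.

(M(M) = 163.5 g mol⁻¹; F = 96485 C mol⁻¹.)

+3

Q = I·t = 12.40 A × 5940.0 s = 73660 C, so n(e⁻) = 73660/96485 = 0.7634 mol.
n(M) deposited = 41.6 / 163.5 = 0.2544 mol.
Electrons per atom = n(e⁻)/n(M) = 0.7634 / 0.2544 = 3.00 ≈ 3, so the ion is M³⁺.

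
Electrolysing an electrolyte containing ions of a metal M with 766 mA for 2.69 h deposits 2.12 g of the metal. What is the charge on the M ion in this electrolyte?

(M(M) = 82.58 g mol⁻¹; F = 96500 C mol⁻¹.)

+3

Q = I·t = 0.7660 A × 9684.0 s = 7418 C, so n(e⁻) = 7418/96500 = 0.07687 mol.
n(M) deposited = 2.12 / 82.58 = 0.02567 mol.
Electrons per atom = n(e⁻)/n(M) = 0.07687 / 0.02567 = 2.99 ≈ 3, so the ion is M³⁺.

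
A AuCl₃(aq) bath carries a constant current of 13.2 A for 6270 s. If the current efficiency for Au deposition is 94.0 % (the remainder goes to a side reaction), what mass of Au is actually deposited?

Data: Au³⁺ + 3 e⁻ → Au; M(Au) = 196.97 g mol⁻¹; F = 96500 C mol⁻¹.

Q = I·t = 13.20 × 6270.0 = 82760 C.
n(e⁻) = 82760/96500 = 0.8577 mol; theoretically n(Au) = 0.8577/3 = 0.2859 mol, m_theo = 56.31 g.
At 94.0 % efficiency, m_actual = 0.940 × 56.31 = 52.9 g.

52.9 g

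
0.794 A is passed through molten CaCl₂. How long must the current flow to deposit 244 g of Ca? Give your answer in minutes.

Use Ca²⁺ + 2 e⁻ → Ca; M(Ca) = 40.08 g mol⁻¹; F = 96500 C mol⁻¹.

24700 min

n(Ca) = m/M = 244 / 40.08 = 6.088 mol.
Each Ca atom requires 2 electrons, so n(e⁻) = 2 × 6.088 = 12.18 mol.
Q = n(e⁻)·F = 12.18 × 96500 = 1175000 C.
t = Q/I = 1175000 / 0.7940 A = 1480000 s = 24700 min.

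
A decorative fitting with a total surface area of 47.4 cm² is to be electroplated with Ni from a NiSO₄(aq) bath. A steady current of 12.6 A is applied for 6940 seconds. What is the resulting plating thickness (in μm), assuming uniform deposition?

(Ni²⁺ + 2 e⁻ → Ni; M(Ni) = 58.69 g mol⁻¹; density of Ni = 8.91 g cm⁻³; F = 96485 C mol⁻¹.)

630 μm

Q = I·t = 12.60 × 6940.0 = 87440 C; n(e⁻) = 0.9063 mol.
n(Ni) = n(e⁻)/2 = 0.4531 mol, so m = 0.4531 × 58.69 = 26.60 g.
Volume = m/ρ = 26.60 / 8.91 = 2.985 cm³.
Thickness = V/A = 2.985 / 47.4 = 0.0630 cm = 630 μm.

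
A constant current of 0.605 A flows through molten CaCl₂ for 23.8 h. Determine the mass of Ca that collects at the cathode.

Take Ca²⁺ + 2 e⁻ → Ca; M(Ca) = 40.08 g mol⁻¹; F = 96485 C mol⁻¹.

Q = I·t = 0.6050 A × 85680 s = 51840 C.
n(e⁻) = Q/F = 51840 / 96485 = 0.5372 mol.
Ca²⁺ + 2 e⁻ → Ca, so n(Ca) = n(e⁻)/2 = 0.2686 mol.
m = n·M = 0.2686 × 40.08 = 10.8 g.

10.8 g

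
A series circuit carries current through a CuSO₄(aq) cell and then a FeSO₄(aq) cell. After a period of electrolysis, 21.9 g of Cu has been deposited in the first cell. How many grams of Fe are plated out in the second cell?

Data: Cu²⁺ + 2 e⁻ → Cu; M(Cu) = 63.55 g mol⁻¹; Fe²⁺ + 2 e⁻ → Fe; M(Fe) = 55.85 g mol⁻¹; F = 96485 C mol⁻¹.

n(Cu) = 21.9 / 63.55 = 0.3446 mol.
Since Cu²⁺ + 2 e⁻ → Cu, n(e⁻) passed = 2 × 0.3446 = 0.6892 mol.
Cells in series carry the same charge, so the same 0.6892 mol of electrons passes through cell 2.
Fe²⁺ + 2 e⁻ → Fe, so n(Fe) = 0.6892 / 2 = 0.3446 mol.
m(Fe) = 0.3446 × 55.85 = 19.2 g.

19.2 g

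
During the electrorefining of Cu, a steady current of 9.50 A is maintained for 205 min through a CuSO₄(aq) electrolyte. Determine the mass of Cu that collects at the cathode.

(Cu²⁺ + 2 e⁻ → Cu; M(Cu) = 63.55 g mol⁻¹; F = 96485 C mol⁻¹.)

Q = I·t = 9.500 A × 12300 s = 116800 C.
n(e⁻) = Q/F = 116800 / 96485 = 1.211 mol.
Cu²⁺ + 2 e⁻ → Cu, so n(Cu) = n(e⁻)/2 = 0.6055 mol.
m = n·M = 0.6055 × 63.55 = 38.5 g.

38.5 g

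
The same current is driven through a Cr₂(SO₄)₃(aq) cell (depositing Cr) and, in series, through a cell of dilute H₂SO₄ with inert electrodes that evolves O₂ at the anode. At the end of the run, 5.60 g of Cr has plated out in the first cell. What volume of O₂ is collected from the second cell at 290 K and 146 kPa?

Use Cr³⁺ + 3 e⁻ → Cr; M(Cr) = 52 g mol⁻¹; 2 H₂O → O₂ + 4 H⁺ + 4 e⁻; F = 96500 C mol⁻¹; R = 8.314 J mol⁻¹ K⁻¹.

n(Cr) = 5.60 / 52 = 0.1077 mol, so n(e⁻) = 3 × 0.1077 = 0.3231 mol.
The cells are in series, so the same 0.3231 mol of electrons passes through the second cell.
2 H₂O → O₂ + 4 H⁺ + 4 e⁻ — 4 mol e⁻ per mol O₂, so n(O₂) = 0.3231/4 = 0.08077 mol.
V = nRT/P = (0.08077 × 8.314 × 290) / (146 × 10³) = 0.00133 m³ = 1.33 L.

1.33 L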